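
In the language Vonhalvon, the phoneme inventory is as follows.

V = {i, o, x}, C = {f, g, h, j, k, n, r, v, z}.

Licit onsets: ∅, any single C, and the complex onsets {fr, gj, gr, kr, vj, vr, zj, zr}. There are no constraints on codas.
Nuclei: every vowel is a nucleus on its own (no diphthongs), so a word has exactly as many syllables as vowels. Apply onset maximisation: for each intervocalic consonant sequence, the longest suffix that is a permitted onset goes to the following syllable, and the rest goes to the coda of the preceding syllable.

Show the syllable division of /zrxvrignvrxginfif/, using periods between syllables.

Vowels present: x, i, x, i, i; each is a nucleus, giving 5 syllables.
Between /x/ (V1) and /i/ (V2): cluster /vr/ — /vr/ is itself a permitted onset, so the whole cluster goes right; preceding coda = ∅.
Between /i/ (V2) and /x/ (V3): /gnvr/; trying suffixes from longest down, /vr/ is the first permitted one, so coda /gn/ | onset /vr/.
Between /x/ (V3) and /i/ (V4): /g/ is a single consonant, so it becomes the next onset.
Between /i/ (V4) and /i/ (V5): /nf/ — longest licit onset from the right is /f/, leaving /n/ as coda.

zrx.vrign.vrx.gin.fif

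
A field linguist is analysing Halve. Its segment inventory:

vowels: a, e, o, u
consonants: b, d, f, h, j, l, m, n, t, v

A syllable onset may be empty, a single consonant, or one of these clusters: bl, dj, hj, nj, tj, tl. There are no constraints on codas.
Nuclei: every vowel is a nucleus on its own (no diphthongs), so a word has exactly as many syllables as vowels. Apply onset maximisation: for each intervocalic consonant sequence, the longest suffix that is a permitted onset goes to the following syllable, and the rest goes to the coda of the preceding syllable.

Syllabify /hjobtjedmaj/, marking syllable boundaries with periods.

The vowels are o, e, a — 3 nuclei, so 3 syllables.
Between /o/ (V1) and /e/ (V2): /btj/ splits as /b/ + /tj/ (/tj/ is the longest suffix that is a licit onset).
Between /e/ (V2) and /a/ (V3): /dm/ — longest licit onset from the right is /m/, leaving /d/ as coda.

hjob.tjed.maj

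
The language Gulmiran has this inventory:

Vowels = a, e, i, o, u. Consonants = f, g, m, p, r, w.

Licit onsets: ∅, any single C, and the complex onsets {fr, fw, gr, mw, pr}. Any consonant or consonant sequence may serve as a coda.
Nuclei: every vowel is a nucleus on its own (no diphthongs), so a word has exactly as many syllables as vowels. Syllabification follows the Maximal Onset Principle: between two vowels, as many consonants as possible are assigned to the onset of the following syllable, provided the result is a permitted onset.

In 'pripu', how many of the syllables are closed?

0

Vowels present: i, u; each is a nucleus, giving 2 syllables.
V1 /i/ – V2 /u/: just /p/ — single C goes to the following onset.
Result: pri.pu.
Classifying each syllable: /pri/ (open), /pu/ (open).
Closed syllables: 0.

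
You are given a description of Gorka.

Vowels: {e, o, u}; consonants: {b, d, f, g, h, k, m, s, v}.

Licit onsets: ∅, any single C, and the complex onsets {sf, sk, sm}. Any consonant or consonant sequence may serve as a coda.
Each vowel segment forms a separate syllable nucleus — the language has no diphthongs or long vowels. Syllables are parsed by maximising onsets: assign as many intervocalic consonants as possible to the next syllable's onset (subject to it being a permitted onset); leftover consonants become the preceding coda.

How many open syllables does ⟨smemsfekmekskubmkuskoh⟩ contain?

Vowels present: e, e, e, u, u, o; each is a nucleus, giving 6 syllables.
σ1/σ2 boundary: /msf/ — longest licit onset from the right is /sf/, leaving /m/ as coda.
σ2/σ3 boundary: /km/ splits as /k/ + /m/ (/m/ is the longest suffix that is a licit onset).
σ3/σ4 boundary: /ksk/ — longest licit onset from the right is /sk/, leaving /k/ as coda.
σ4/σ5 boundary: cluster /bmk/ — the longest permitted-onset suffix is /k/; onset = /k/, preceding coda = /bm/.
σ5/σ6 boundary: /sk/ — entire cluster is a permitted onset → onset /sk/, coda ∅.
Putting it together: smem.sfek.mek.skubm.ku.skoh.
Classifying each syllable: /smem/ (closed), /sfek/ (closed), /mek/ (closed), /skubm/ (closed), /ku/ (open), /skoh/ (closed).
Open syllables: 1.

1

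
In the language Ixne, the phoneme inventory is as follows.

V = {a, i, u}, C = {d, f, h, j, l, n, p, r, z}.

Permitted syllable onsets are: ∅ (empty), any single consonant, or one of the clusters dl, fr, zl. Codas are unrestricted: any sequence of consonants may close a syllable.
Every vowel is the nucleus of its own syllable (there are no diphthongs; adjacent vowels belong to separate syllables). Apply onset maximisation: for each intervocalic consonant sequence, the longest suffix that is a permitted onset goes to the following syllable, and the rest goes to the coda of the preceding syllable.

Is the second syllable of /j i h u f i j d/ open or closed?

open

The vowels are i, u, i — 3 nuclei, so 3 syllables.
Between /i/ (V1) and /u/ (V2): just /h/ — single C goes to the following onset.
Between /u/ (V2) and /i/ (V3): /f/ → onset of the next syllable (single consonants are always licit onsets).
Syllabification: ji.hu.fijd.
Syllable 2 is /hu/; it ends in its nucleus with no coda, so it is open.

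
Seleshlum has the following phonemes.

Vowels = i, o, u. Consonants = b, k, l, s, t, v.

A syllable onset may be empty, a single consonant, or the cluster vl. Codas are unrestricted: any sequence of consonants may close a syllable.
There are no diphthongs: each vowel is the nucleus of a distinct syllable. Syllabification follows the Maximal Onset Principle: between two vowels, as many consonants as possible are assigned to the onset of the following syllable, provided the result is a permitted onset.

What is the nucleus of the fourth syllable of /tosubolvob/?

o

The vowels are o, u, o, o — 4 nuclei, so 4 syllables.
The fourth nucleus (vowel 4 from the left) is /o/.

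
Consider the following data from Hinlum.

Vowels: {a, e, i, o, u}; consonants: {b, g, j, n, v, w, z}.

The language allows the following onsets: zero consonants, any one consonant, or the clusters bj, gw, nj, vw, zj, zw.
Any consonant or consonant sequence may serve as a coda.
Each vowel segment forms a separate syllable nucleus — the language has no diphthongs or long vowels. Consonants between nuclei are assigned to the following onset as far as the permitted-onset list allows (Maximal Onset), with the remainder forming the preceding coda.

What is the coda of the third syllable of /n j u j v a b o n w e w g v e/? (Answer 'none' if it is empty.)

n

Vowels present: u, a, o, e, e; each is a nucleus, giving 5 syllables.
Between /u/ (V1) and /a/ (V2): /jv/ — longest licit onset from the right is /v/, leaving /j/ as coda.
Between /a/ (V2) and /o/ (V3): /b/ → onset of the next syllable (single consonants are always licit onsets).
Between /o/ (V3) and /e/ (V4): /nw/; trying suffixes from longest down, /w/ is the first permitted one, so coda /n/ | onset /w/.
Between /e/ (V4) and /e/ (V5): /wgv/ — longest licit onset from the right is /v/, leaving /wg/ as coda.
Putting it together: njuj.va.bon.wewg.ve.
Syllable 3 is /bon/: onset /b/, nucleus /o/, coda /n/.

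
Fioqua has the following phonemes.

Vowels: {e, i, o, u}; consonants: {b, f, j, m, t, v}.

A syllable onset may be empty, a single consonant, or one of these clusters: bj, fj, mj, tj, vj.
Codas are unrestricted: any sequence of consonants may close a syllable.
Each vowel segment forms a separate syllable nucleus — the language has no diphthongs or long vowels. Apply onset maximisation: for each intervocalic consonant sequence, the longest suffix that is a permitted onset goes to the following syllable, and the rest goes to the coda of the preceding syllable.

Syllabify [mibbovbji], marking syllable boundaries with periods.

mib.bov.bji

The vowels are i, o, i — 3 nuclei, so 3 syllables.
/i…o/ gap (V1→V2): /bb/; trying suffixes from longest down, /b/ is the first permitted one, so coda /b/ | onset /b/.
/o…i/ gap (V2→V3): /vbj/; trying suffixes from longest down, /bj/ is the first permitted one, so coda /v/ | onset /bj/.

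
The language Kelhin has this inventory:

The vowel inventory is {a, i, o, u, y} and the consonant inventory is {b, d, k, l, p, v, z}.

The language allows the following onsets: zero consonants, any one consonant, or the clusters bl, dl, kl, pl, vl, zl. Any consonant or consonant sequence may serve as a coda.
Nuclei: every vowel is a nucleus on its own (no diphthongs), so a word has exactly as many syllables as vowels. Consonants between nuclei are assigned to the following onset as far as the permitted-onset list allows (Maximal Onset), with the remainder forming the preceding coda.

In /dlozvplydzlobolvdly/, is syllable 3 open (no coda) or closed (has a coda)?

open

Vowels present: o, y, o, o, y; each is a nucleus, giving 5 syllables.
/o…y/ gap (V1→V2): /zvpl/ splits as /zv/ + /pl/ (/pl/ is the longest suffix that is a licit onset).
/y…o/ gap (V2→V3): /dzl/; trying suffixes from longest down, /zl/ is the first permitted one, so coda /d/ | onset /zl/.
/o…o/ gap (V3→V4): just /b/ — single C goes to the following onset.
/o…y/ gap (V4→V5): cluster /lvdl/ — the longest permitted-onset suffix is /dl/; onset = /dl/, preceding coda = /lv/.
So the parse is dlozv.plyd.zlo.bolv.dly.
Syllable 3 is /zlo/; it ends in its nucleus with no coda, so it is open.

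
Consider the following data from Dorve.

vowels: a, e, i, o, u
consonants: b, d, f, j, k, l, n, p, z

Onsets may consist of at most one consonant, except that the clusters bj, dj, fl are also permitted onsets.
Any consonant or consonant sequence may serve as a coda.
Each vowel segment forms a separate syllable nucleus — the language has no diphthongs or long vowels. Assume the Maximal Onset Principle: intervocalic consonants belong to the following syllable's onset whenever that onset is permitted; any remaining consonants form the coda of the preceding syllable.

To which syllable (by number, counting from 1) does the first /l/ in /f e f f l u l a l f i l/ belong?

2

Vowels present: e, u, a, i; each is a nucleus, giving 4 syllables.
Between /e/ (V1) and /u/ (V2): /ffl/; trying suffixes from longest down, /fl/ is the first permitted one, so coda /f/ | onset /fl/.
Between /u/ (V2) and /a/ (V3): /l/ is a single consonant, so it becomes the next onset.
Between /a/ (V3) and /i/ (V4): cluster /lf/ — the longest permitted-onset suffix is /f/; onset = /f/, preceding coda = /l/.
So the parse is fef.flu.lal.fil.
The first /l/ is in the onset of syllable 2 (/flu/).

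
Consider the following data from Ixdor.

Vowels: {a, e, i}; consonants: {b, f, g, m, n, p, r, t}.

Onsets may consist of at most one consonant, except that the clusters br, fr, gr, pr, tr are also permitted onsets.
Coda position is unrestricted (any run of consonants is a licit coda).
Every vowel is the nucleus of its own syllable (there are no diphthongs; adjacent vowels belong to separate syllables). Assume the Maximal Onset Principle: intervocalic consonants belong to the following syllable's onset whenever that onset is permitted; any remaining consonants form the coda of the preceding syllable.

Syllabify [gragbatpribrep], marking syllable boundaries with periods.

Vowels present: a, a, i, e; each is a nucleus, giving 4 syllables.
σ1/σ2 boundary: /gb/; trying suffixes from longest down, /b/ is the first permitted one, so coda /g/ | onset /b/.
σ2/σ3 boundary: /tpr/; trying suffixes from longest down, /pr/ is the first permitted one, so coda /t/ | onset /pr/.
σ3/σ4 boundary: /br/ — entire cluster is a permitted onset → onset /br/, coda ∅.

grag.bat.pri.brep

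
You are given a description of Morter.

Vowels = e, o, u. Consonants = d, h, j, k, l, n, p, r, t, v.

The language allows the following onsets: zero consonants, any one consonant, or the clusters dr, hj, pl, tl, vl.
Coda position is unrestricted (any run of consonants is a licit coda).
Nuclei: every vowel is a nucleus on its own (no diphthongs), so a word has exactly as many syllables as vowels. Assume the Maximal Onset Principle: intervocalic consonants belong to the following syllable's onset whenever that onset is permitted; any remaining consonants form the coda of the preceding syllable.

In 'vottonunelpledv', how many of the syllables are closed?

Vowels present: o, o, u, e, e; each is a nucleus, giving 5 syllables.
Between /o/ (V1) and /o/ (V2): /tt/; trying suffixes from longest down, /t/ is the first permitted one, so coda /t/ | onset /t/.
Between /o/ (V2) and /u/ (V3): /n/ → onset of the next syllable (single consonants are always licit onsets).
Between /u/ (V3) and /e/ (V4): /n/ → onset of the next syllable (single consonants are always licit onsets).
Between /e/ (V4) and /e/ (V5): cluster /lpl/ — the longest permitted-onset suffix is /pl/; onset = /pl/, preceding coda = /l/.
So the parse is vot.to.nu.nel.pledv.
Classifying each syllable: /vot/ (closed), /to/ (open), /nu/ (open), /nel/ (closed), /pledv/ (closed).
Closed syllables: 3.

3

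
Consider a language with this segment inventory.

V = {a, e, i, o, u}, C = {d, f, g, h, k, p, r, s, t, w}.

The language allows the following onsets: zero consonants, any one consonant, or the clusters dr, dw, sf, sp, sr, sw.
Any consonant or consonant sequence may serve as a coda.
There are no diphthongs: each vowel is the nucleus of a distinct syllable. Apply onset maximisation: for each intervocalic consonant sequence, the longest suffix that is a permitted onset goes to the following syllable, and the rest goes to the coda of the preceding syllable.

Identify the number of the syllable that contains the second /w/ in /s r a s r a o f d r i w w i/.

The vowels are a, a, o, i, i — 5 nuclei, so 5 syllables.
V1 /a/ – V2 /a/: /sr/ — entire cluster is a permitted onset → onset /sr/, coda ∅.
V2 /a/ – V3 /o/: no consonants, so the boundary falls immediately after /a/.
V3 /o/ – V4 /i/: /fdr/; trying suffixes from longest down, /dr/ is the first permitted one, so coda /f/ | onset /dr/.
V4 /i/ – V5 /i/: cluster /ww/ — the longest permitted-onset suffix is /w/; onset = /w/, preceding coda = /w/.
So the parse is sra.sra.of.driw.wi.
The second /w/ is in the onset of syllable 5 (/wi/).

5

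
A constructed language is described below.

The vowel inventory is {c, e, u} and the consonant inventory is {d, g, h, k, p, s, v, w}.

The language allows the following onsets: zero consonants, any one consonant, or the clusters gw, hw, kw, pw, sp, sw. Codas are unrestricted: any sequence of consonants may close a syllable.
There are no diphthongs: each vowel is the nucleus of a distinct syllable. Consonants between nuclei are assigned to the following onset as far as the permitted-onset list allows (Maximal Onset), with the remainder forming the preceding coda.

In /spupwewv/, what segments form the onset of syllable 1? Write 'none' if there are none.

The vowels are u, e — 2 nuclei, so 2 syllables.
/u…e/ gap (V1→V2): /pw/ — entire cluster is a permitted onset → onset /pw/, coda ∅.
Syllabification: spu.pwewv.
Syllable 1 is /spu/: onset /sp/, nucleus /u/, coda ∅.

sp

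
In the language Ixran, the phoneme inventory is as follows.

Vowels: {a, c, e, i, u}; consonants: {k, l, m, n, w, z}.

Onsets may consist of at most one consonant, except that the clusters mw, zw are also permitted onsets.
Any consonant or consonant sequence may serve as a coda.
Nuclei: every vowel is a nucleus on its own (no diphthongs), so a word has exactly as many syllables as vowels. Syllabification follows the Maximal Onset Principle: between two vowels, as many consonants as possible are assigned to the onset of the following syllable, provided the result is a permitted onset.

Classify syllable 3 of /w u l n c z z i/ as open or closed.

The vowels are u, c, i — 3 nuclei, so 3 syllables.
Between /u/ (V1) and /c/ (V2): cluster /ln/ — the longest permitted-onset suffix is /n/; onset = /n/, preceding coda = /l/.
Between /c/ (V2) and /i/ (V3): /zz/ splits as /z/ + /z/ (/z/ is the longest suffix that is a licit onset).
Syllabification: wul.ncz.zi.
Syllable 3 is /zi/; it ends in its nucleus with no coda, so it is open.

open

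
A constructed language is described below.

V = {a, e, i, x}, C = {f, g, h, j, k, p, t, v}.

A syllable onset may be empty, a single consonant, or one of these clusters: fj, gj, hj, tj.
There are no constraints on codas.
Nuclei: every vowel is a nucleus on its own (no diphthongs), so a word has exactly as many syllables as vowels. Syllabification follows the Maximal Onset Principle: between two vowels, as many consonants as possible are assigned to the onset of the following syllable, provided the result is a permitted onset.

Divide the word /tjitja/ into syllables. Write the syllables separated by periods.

tji.tja

The vowels are i, a — 2 nuclei, so 2 syllables.
Between /i/ (V1) and /a/ (V2): /tj/ — entire cluster is a permitted onset → onset /tj/, coda ∅.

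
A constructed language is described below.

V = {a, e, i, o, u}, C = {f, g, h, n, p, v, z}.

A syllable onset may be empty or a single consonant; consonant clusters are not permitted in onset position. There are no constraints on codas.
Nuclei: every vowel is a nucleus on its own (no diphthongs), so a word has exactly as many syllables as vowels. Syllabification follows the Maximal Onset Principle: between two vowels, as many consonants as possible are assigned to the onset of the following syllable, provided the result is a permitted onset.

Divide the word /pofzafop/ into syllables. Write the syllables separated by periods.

pof.za.fop

Nuclei (vowels): o, a, o → 3 syllables.
/o…a/ gap (V1→V2): cluster /fz/ — the longest permitted-onset suffix is /z/; onset = /z/, preceding coda = /f/.
/a…o/ gap (V2→V3): /f/ is a single consonant, so it becomes the next onset.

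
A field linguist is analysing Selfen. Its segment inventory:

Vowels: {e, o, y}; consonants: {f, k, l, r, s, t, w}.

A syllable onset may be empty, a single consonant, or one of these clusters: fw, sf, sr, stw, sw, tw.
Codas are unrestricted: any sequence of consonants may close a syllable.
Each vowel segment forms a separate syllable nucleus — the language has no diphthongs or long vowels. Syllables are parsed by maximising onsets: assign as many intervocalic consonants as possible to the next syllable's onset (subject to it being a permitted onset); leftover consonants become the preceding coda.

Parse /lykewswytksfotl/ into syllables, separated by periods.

ly.kew.swytk.sfotl

Nuclei (vowels): y, e, y, o → 4 syllables.
σ1/σ2 boundary: just /k/ — single C goes to the following onset.
σ2/σ3 boundary: /wsw/ — longest licit onset from the right is /sw/, leaving /w/ as coda.
σ3/σ4 boundary: /tksf/; trying suffixes from longest down, /sf/ is the first permitted one, so coda /tk/ | onset /sf/.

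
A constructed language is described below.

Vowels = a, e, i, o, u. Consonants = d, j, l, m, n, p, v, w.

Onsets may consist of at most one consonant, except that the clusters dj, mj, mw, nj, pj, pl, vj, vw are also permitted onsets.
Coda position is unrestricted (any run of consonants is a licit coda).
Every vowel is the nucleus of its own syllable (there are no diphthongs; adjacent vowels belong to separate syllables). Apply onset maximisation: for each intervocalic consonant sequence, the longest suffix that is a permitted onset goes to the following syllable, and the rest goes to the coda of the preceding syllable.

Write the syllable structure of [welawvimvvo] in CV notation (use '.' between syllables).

The vowels are e, a, i, o — 4 nuclei, so 4 syllables.
V1 /e/ – V2 /a/: just /l/ — single C goes to the following onset.
V2 /a/ – V3 /i/: /wv/; trying suffixes from longest down, /v/ is the first permitted one, so coda /w/ | onset /v/.
V3 /i/ – V4 /o/: /mvv/; trying suffixes from longest down, /v/ is the first permitted one, so coda /mv/ | onset /v/.
Putting it together: we.law.vimv.vo.
Mapping each syllable to C/V: /we/ → CV, /law/ → CVC, /vimv/ → CVCC, /vo/ → CV.

CV.CVC.CVCC.CV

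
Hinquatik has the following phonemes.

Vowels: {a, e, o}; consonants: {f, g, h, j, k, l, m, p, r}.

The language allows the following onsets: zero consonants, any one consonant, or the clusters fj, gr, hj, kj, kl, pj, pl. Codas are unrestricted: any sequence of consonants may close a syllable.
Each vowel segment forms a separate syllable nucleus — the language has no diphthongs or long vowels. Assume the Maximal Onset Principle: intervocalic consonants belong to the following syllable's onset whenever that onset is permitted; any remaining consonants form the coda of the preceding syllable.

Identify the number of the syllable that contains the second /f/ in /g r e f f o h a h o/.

Nuclei (vowels): e, o, a, o → 4 syllables.
V1 /e/ – V2 /o/: cluster /ff/ — the longest permitted-onset suffix is /f/; onset = /f/, preceding coda = /f/.
V2 /o/ – V3 /a/: /h/ is a single consonant, so it becomes the next onset.
V3 /a/ – V4 /o/: /h/ is a single consonant, so it becomes the next onset.
Syllabification: gref.fo.ha.ho.
The second /f/ is in the onset of syllable 2 (/fo/).

2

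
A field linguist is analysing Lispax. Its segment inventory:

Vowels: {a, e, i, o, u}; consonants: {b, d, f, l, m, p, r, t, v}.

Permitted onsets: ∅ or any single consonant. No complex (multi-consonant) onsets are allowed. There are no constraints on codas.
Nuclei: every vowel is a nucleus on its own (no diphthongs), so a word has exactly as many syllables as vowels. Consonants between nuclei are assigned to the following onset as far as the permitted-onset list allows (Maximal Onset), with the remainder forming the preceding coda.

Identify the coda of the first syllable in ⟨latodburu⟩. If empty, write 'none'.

The vowels are a, o, u, u — 4 nuclei, so 4 syllables.
Between /a/ (V1) and /o/ (V2): /t/ is a single consonant, so it becomes the next onset.
Between /o/ (V2) and /u/ (V3): /db/ — longest licit onset from the right is /b/, leaving /d/ as coda.
Between /u/ (V3) and /u/ (V4): /r/ is a single consonant, so it becomes the next onset.
Putting it together: la.tod.bu.ru.
Syllable 1 is /la/: onset /l/, nucleus /a/, coda ∅.

none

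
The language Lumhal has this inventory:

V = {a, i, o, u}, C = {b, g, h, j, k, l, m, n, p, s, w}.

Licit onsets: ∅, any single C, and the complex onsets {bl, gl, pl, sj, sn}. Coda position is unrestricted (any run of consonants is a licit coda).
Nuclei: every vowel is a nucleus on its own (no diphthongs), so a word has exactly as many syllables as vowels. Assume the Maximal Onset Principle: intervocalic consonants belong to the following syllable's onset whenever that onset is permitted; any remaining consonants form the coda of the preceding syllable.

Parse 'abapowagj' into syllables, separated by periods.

Vowels present: a, a, o, a; each is a nucleus, giving 4 syllables.
V1 /a/ – V2 /a/: just /b/ — single C goes to the following onset.
V2 /a/ – V3 /o/: /p/ is a single consonant, so it becomes the next onset.
V3 /o/ – V4 /a/: just /w/ — single C goes to the following onset.

a.ba.po.wagj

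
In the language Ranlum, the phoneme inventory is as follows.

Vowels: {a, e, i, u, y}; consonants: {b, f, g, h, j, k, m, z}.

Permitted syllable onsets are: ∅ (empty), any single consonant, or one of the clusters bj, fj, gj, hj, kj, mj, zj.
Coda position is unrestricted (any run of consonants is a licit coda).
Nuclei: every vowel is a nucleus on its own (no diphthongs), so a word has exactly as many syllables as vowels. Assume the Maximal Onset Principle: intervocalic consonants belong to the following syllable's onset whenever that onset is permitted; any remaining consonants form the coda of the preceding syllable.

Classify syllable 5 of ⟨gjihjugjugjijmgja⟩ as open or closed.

The vowels are i, u, u, i, a — 5 nuclei, so 5 syllables.
Between /i/ (V1) and /u/ (V2): /hj/ is a licit onset in full, so it all attaches to the next syllable.
Between /u/ (V2) and /u/ (V3): /gj/ is a licit onset in full, so it all attaches to the next syllable.
Between /u/ (V3) and /i/ (V4): /gj/ is a licit onset in full, so it all attaches to the next syllable.
Between /i/ (V4) and /a/ (V5): /jmgj/; trying suffixes from longest down, /gj/ is the first permitted one, so coda /jm/ | onset /gj/.
So the parse is gji.hju.gju.gjijm.gja.
Syllable 5 is /gja/; it ends in its nucleus with no coda, so it is open.

open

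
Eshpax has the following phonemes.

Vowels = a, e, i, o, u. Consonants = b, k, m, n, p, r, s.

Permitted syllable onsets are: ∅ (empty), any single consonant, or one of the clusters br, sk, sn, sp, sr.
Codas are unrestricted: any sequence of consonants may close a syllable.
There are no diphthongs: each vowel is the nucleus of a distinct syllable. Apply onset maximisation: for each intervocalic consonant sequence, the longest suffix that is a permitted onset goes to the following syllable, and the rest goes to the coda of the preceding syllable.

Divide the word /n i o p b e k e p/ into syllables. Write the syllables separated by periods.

ni.op.be.kep

The vowels are i, o, e, e — 4 nuclei, so 4 syllables.
Between /i/ (V1) and /o/ (V2): nothing intervenes; syllable break is V.V.
Between /o/ (V2) and /e/ (V3): /pb/; trying suffixes from longest down, /b/ is the first permitted one, so coda /p/ | onset /b/.
Between /e/ (V3) and /e/ (V4): /k/ → onset of the next syllable (single consonants are always licit onsets).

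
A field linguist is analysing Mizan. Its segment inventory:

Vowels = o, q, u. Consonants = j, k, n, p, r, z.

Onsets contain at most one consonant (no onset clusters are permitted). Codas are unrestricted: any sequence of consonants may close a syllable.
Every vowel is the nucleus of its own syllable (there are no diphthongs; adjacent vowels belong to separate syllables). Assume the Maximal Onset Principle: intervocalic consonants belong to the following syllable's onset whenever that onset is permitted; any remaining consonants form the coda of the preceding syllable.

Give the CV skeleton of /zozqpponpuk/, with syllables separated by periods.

CV.CVC.CVC.CVC

The vowels are o, q, o, u — 4 nuclei, so 4 syllables.
Between /o/ (V1) and /q/ (V2): just /z/ — single C goes to the following onset.
Between /q/ (V2) and /o/ (V3): /pp/ — longest licit onset from the right is /p/, leaving /p/ as coda.
Between /o/ (V3) and /u/ (V4): /np/ — longest licit onset from the right is /p/, leaving /n/ as coda.
So the parse is zo.zqp.pon.puk.
Mapping each syllable to C/V: /zo/ → CV, /zqp/ → CVC, /pon/ → CVC, /puk/ → CVC.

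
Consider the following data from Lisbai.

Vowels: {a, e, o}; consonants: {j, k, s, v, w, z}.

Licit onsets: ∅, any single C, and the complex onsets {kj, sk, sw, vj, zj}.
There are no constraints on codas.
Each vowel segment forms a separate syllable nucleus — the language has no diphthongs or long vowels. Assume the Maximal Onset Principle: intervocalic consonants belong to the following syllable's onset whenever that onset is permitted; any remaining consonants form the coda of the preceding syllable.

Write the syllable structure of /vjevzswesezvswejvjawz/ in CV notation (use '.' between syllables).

CCVCC.CCV.CVCC.CCVC.CCVCC

Vowels present: e, e, e, e, a; each is a nucleus, giving 5 syllables.
σ1/σ2 boundary: cluster /vzsw/ — the longest permitted-onset suffix is /sw/; onset = /sw/, preceding coda = /vz/.
σ2/σ3 boundary: /s/ → onset of the next syllable (single consonants are always licit onsets).
σ3/σ4 boundary: /zvsw/; trying suffixes from longest down, /sw/ is the first permitted one, so coda /zv/ | onset /sw/.
σ4/σ5 boundary: /jvj/; trying suffixes from longest down, /vj/ is the first permitted one, so coda /j/ | onset /vj/.
Syllabification: vjevz.swe.sezv.swej.vjawz.
Mapping each syllable to C/V: /vjevz/ → CCVCC, /swe/ → CCV, /sezv/ → CVCC, /swej/ → CCVC, /vjawz/ → CCVCC.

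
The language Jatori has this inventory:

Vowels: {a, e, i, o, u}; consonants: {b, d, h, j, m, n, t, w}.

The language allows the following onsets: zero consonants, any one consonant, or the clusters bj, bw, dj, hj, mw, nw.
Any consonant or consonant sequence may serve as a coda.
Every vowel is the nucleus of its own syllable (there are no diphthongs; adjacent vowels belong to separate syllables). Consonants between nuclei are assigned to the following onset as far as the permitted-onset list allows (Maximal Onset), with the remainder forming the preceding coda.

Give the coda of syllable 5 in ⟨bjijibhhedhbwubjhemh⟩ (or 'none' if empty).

Vowels present: i, i, e, u, e; each is a nucleus, giving 5 syllables.
/i…i/ gap (V1→V2): just /j/ — single C goes to the following onset.
/i…e/ gap (V2→V3): /bhh/ — longest licit onset from the right is /h/, leaving /bh/ as coda.
/e…u/ gap (V3→V4): cluster /dhbw/ — the longest permitted-onset suffix is /bw/; onset = /bw/, preceding coda = /dh/.
/u…e/ gap (V4→V5): /bjh/; trying suffixes from longest down, /h/ is the first permitted one, so coda /bj/ | onset /h/.
So the parse is bji.jibh.hedh.bwubj.hemh.
Syllable 5 is /hemh/: onset /h/, nucleus /e/, coda /mh/.

mh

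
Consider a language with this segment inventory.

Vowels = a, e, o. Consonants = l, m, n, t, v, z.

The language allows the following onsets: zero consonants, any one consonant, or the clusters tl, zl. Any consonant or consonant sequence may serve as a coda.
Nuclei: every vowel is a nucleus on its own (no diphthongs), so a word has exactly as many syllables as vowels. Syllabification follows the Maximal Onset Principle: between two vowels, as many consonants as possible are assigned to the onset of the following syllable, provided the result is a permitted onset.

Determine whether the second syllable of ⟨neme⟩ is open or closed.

The vowels are e, e — 2 nuclei, so 2 syllables.
Between /e/ (V1) and /e/ (V2): just /m/ — single C goes to the following onset.
Result: ne.me.
Syllable 2 is /me/; it ends in its nucleus with no coda, so it is open.

open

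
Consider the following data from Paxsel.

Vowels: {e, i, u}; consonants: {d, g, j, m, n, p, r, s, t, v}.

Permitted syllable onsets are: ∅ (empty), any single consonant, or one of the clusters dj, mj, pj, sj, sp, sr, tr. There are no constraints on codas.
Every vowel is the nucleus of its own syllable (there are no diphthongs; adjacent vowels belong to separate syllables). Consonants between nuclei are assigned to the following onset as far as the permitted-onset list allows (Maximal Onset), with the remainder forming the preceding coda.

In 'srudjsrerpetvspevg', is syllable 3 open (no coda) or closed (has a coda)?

closed

The vowels are u, e, e, e — 4 nuclei, so 4 syllables.
Between /u/ (V1) and /e/ (V2): /djsr/ — longest licit onset from the right is /sr/, leaving /dj/ as coda.
Between /e/ (V2) and /e/ (V3): /rp/ — longest licit onset from the right is /p/, leaving /r/ as coda.
Between /e/ (V3) and /e/ (V4): /tvsp/ — longest licit onset from the right is /sp/, leaving /tv/ as coda.
Putting it together: srudj.srer.petv.spevg.
Syllable 3 is /petv/ with coda /tv/, so it is closed.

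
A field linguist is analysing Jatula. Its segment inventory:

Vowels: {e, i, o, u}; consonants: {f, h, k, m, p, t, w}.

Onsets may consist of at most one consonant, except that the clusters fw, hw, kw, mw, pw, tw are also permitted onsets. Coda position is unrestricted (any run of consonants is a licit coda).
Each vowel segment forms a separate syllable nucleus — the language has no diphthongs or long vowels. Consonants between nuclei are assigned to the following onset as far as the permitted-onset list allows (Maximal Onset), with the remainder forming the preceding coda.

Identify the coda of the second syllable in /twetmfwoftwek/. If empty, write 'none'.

f

Nuclei (vowels): e, o, e → 3 syllables.
Between /e/ (V1) and /o/ (V2): cluster /tmfw/ — the longest permitted-onset suffix is /fw/; onset = /fw/, preceding coda = /tm/.
Between /o/ (V2) and /e/ (V3): /ftw/ — longest licit onset from the right is /tw/, leaving /f/ as coda.
Putting it together: twetm.fwof.twek.
Syllable 2 is /fwof/: onset /fw/, nucleus /o/, coda /f/.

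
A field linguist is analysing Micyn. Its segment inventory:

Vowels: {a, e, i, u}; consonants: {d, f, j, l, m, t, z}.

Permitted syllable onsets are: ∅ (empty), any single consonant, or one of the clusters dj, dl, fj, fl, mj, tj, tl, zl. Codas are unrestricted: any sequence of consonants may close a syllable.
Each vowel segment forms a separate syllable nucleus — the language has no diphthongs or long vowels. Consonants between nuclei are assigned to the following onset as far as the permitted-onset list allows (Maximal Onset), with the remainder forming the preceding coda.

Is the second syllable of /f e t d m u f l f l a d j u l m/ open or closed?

closed

Vowels present: e, u, a, u; each is a nucleus, giving 4 syllables.
/e…u/ gap (V1→V2): /tdm/ — longest licit onset from the right is /m/, leaving /td/ as coda.
/u…a/ gap (V2→V3): cluster /flfl/ — the longest permitted-onset suffix is /fl/; onset = /fl/, preceding coda = /fl/.
/a…u/ gap (V3→V4): /dj/ — entire cluster is a permitted onset → onset /dj/, coda ∅.
Putting it together: fetd.mufl.fla.djulm.
Syllable 2 is /mufl/ with coda /fl/, so it is closed.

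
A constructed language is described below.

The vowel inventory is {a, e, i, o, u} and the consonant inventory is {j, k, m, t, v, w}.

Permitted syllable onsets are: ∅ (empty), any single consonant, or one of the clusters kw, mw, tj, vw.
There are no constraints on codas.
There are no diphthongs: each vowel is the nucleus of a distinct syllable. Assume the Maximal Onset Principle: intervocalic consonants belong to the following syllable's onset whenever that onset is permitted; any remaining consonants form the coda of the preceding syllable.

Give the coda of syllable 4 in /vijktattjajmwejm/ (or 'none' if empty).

The vowels are i, a, a, e — 4 nuclei, so 4 syllables.
/i…a/ gap (V1→V2): /jkt/ splits as /jk/ + /t/ (/t/ is the longest suffix that is a licit onset).
/a…a/ gap (V2→V3): /ttj/ splits as /t/ + /tj/ (/tj/ is the longest suffix that is a licit onset).
/a…e/ gap (V3→V4): cluster /jmw/ — the longest permitted-onset suffix is /mw/; onset = /mw/, preceding coda = /j/.
Syllabification: vijk.tat.tjaj.mwejm.
Syllable 4 is /mwejm/: onset /mw/, nucleus /e/, coda /jm/.

jm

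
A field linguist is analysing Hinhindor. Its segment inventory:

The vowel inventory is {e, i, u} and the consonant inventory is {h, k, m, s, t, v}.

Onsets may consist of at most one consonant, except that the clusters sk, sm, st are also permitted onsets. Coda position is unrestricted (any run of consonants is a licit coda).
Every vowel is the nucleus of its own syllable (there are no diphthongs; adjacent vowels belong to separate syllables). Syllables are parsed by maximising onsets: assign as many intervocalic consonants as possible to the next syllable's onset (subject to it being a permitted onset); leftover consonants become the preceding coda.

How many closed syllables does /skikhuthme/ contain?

2

The vowels are i, u, e — 3 nuclei, so 3 syllables.
Between /i/ (V1) and /u/ (V2): /kh/ — longest licit onset from the right is /h/, leaving /k/ as coda.
Between /u/ (V2) and /e/ (V3): /thm/ splits as /th/ + /m/ (/m/ is the longest suffix that is a licit onset).
So the parse is skik.huth.me.
Classifying each syllable: /skik/ (closed), /huth/ (closed), /me/ (open).
Closed syllables: 2.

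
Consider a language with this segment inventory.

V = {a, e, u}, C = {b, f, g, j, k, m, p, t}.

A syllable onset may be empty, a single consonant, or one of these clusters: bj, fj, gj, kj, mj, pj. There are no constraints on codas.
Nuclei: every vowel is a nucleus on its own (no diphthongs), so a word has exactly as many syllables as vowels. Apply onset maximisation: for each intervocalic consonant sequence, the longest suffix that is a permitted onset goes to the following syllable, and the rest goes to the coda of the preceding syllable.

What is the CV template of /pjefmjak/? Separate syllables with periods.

CCVC.CCVC

Nuclei (vowels): e, a → 2 syllables.
Between /e/ (V1) and /a/ (V2): /fmj/ splits as /f/ + /mj/ (/mj/ is the longest suffix that is a licit onset).
So the parse is pjef.mjak.
Mapping each syllable to C/V: /pjef/ → CCVC, /mjak/ → CCVC.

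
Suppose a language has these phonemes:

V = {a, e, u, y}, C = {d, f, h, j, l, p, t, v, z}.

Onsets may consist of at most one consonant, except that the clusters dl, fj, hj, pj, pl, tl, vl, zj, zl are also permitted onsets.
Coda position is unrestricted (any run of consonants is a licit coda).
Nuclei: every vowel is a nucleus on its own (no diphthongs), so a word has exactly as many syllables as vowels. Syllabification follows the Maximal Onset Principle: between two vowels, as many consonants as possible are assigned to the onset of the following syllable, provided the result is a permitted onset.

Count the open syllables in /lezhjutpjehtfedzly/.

Nuclei (vowels): e, u, e, e, y → 5 syllables.
σ1/σ2 boundary: /zhj/ — longest licit onset from the right is /hj/, leaving /z/ as coda.
σ2/σ3 boundary: /tpj/ splits as /t/ + /pj/ (/pj/ is the longest suffix that is a licit onset).
σ3/σ4 boundary: /htf/ splits as /ht/ + /f/ (/f/ is the longest suffix that is a licit onset).
σ4/σ5 boundary: /dzl/ — longest licit onset from the right is /zl/, leaving /d/ as coda.
So the parse is lez.hjut.pjeht.fed.zly.
Classifying each syllable: /lez/ (closed), /hjut/ (closed), /pjeht/ (closed), /fed/ (closed), /zly/ (open).
Open syllables: 1.

1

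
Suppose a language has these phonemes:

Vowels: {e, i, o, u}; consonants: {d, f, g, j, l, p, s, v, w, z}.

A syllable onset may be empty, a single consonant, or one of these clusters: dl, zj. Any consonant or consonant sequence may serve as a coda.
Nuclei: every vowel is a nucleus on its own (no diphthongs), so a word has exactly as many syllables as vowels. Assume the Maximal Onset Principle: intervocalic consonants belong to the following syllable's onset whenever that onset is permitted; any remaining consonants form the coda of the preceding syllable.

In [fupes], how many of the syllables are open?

Nuclei (vowels): u, e → 2 syllables.
/u…e/ gap (V1→V2): just /p/ — single C goes to the following onset.
Putting it together: fu.pes.
Classifying each syllable: /fu/ (open), /pes/ (closed).
Open syllables: 1.

1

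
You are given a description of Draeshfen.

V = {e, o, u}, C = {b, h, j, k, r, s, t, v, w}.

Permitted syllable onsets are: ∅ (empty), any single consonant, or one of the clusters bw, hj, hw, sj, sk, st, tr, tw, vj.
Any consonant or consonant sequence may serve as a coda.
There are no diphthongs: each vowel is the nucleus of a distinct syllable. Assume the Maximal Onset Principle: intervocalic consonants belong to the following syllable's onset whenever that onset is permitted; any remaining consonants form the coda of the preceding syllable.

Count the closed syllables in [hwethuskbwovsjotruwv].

The vowels are e, u, o, o, u — 5 nuclei, so 5 syllables.
/e…u/ gap (V1→V2): cluster /th/ — the longest permitted-onset suffix is /h/; onset = /h/, preceding coda = /t/.
/u…o/ gap (V2→V3): /skbw/ splits as /sk/ + /bw/ (/bw/ is the longest suffix that is a licit onset).
/o…o/ gap (V3→V4): /vsj/ splits as /v/ + /sj/ (/sj/ is the longest suffix that is a licit onset).
/o…u/ gap (V4→V5): /tr/ is a licit onset in full, so it all attaches to the next syllable.
So the parse is hwet.husk.bwov.sjo.truwv.
Classifying each syllable: /hwet/ (closed), /husk/ (closed), /bwov/ (closed), /sjo/ (open), /truwv/ (closed).
Closed syllables: 4.

4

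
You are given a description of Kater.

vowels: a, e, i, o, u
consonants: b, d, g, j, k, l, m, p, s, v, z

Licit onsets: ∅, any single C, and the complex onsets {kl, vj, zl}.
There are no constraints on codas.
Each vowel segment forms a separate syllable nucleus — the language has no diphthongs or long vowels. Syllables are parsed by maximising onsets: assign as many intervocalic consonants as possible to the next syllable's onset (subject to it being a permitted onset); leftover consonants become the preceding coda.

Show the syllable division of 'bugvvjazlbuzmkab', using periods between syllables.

bugv.vjazl.buzm.kab

The vowels are u, a, u, a — 4 nuclei, so 4 syllables.
V1 /u/ – V2 /a/: /gvvj/ splits as /gv/ + /vj/ (/vj/ is the longest suffix that is a licit onset).
V2 /a/ – V3 /u/: cluster /zlb/ — the longest permitted-onset suffix is /b/; onset = /b/, preceding coda = /zl/.
V3 /u/ – V4 /a/: /zmk/ splits as /zm/ + /k/ (/k/ is the longest suffix that is a licit onset).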